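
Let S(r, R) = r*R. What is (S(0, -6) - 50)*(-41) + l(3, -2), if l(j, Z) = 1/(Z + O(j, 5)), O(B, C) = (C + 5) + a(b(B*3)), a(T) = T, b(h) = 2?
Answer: 20501/10 ≈ 2050.1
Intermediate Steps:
O(B, C) = 7 + C (O(B, C) = (C + 5) + 2 = (5 + C) + 2 = 7 + C)
S(r, R) = R*r
l(j, Z) = 1/(12 + Z) (l(j, Z) = 1/(Z + (7 + 5)) = 1/(Z + 12) = 1/(12 + Z))
(S(0, -6) - 50)*(-41) + l(3, -2) = (-6*0 - 50)*(-41) + 1/(12 - 2) = (0 - 50)*(-41) + 1/10 = -50*(-41) + ⅒ = 2050 + ⅒ = 20501/10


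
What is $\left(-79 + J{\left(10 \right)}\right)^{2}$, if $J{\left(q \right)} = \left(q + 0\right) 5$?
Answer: $841$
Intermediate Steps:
$J{\left(q \right)} = 5 q$ ($J{\left(q \right)} = q 5 = 5 q$)
$\left(-79 + J{\left(10 \right)}\right)^{2} = \left(-79 + 5 \cdot 10\right)^{2} = \left(-79 + 50\right)^{2} = \left(-29\right)^{2} = 841$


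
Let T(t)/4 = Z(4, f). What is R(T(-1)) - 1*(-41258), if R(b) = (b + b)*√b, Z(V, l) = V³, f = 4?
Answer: 49450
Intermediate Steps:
T(t) = 256 (T(t) = 4*4³ = 4*64 = 256)
R(b) = 2*b^(3/2) (R(b) = (2*b)*√b = 2*b^(3/2))
R(T(-1)) - 1*(-41258) = 2*256^(3/2) - 1*(-41258) = 2*4096 + 41258 = 8192 + 41258 = 49450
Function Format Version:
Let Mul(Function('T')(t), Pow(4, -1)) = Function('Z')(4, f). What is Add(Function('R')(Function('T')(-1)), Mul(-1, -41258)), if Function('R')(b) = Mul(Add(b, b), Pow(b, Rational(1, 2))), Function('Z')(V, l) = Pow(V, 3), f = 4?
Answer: 49450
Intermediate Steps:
Function('T')(t) = 256 (Function('T')(t) = Mul(4, Pow(4, 3)) = Mul(4, 64) = 256)
Function('R')(b) = Mul(2, Pow(b, Rational(3, 2))) (Function('R')(b) = Mul(Mul(2, b), Pow(b, Rational(1, 2))) = Mul(2, Pow(b, Rational(3, 2))))
Add(Function('R')(Function('T')(-1)), Mul(-1, -41258)) = Add(Mul(2, Pow(256, Rational(3, 2))), Mul(-1, -41258)) = Add(Mul(2, 4096), 41258) = Add(8192, 41258) = 49450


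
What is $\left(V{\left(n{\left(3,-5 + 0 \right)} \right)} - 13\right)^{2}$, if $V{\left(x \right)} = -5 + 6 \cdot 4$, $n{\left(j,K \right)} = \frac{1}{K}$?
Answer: $36$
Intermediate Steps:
$V{\left(x \right)} = 19$ ($V{\left(x \right)} = -5 + 24 = 19$)
$\left(V{\left(n{\left(3,-5 + 0 \right)} \right)} - 13\right)^{2} = \left(19 - 13\right)^{2} = 6^{2} = 36$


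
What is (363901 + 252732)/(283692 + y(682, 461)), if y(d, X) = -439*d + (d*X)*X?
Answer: 616633/144923616 ≈ 0.0042549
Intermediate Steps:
y(d, X) = -439*d + d*X**2 (y(d, X) = -439*d + (X*d)*X = -439*d + d*X**2)
(363901 + 252732)/(283692 + y(682, 461)) = (363901 + 252732)/(283692 + 682*(-439 + 461**2)) = 616633/(283692 + 682*(-439 + 212521)) = 616633/(283692 + 682*212082) = 616633/(283692 + 144639924) = 616633/144923616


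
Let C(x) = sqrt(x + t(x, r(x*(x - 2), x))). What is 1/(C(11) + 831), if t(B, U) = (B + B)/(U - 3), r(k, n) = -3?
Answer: 2493/2071661 - sqrt(66)/2071661 ≈ 0.0011995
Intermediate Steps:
t(B, U) = 2*B/(-3 + U) (t(B, U) = (2*B)/(-3 + U) = 2*B/(-3 + U))
C(x) = sqrt(6)*sqrt(x)/3 (C(x) = sqrt(x + 2*x/(-3 - 3)) = sqrt(x + 2*x/(-6)) = sqrt(x + 2*x*(-1/6)) = sqrt(x - x/3) = sqrt(2*x/3) = sqrt(6)*sqrt(x)/3)
1/(C(11) + 831) = 1/(sqrt(6)*sqrt(11)/3 + 831) = 1/(sqrt(66)/3 + 831) = 1/(831 + sqrt(66)/3)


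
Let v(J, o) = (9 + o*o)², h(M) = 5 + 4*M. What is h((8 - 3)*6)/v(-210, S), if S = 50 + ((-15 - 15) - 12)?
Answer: 125/5329 ≈ 0.023457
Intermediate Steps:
S = 8 (S = 50 + (-30 - 12) = 50 - 42 = 8)
v(J, o) = (9 + o²)²
h((8 - 3)*6)/v(-210, S) = (5 + 4*((8 - 3)*6))/((9 + 8²)²) = (5 + 4*(5*6))/((9 + 64)²) = (5 + 4*30)/(73²) = (5 + 120)/5329 = 125*(1/5329) = 125/5329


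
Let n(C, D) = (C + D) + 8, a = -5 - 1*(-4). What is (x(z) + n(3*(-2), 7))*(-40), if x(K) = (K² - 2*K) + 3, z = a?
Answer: -600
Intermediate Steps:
a = -1 (a = -5 + 4 = -1)
n(C, D) = 8 + C + D
z = -1
x(K) = 3 + K² - 2*K
(x(z) + n(3*(-2), 7))*(-40) = ((3 + (-1)² - 2*(-1)) + (8 + 3*(-2) + 7))*(-40) = ((3 + 1 + 2) + (8 - 6 + 7))*(-40) = (6 + 9)*(-40) = 15*(-40) = -600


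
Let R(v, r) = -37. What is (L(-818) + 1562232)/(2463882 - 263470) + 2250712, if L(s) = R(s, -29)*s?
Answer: 2476247642921/1100206 ≈ 2.2507e+6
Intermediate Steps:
L(s) = -37*s
(L(-818) + 1562232)/(2463882 - 263470) + 2250712 = (-37*(-818) + 1562232)/(2463882 - 263470) + 2250712 = (30266 + 1562232)/2200412 + 2250712 = 1592498*(1/2200412) + 2250712 = 796249/1100206 + 2250712 = 2476247642921/1100206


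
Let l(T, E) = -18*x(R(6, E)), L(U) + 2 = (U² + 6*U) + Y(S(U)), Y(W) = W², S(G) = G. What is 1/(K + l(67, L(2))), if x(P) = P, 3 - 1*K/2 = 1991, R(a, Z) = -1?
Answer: -1/3958 ≈ -0.00025265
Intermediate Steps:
K = -3976 (K = 6 - 2*1991 = 6 - 3982 = -3976)
L(U) = -2 + 2*U² + 6*U (L(U) = -2 + ((U² + 6*U) + U²) = -2 + (2*U² + 6*U) = -2 + 2*U² + 6*U)
l(T, E) = 18 (l(T, E) = -18*(-1) = 18)
1/(K + l(67, L(2))) = 1/(-3976 + 18) = 1/(-3958) = -1/3958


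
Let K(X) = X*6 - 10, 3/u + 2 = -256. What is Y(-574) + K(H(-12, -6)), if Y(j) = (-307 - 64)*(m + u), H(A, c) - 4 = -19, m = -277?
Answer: 8829733/86 ≈ 1.0267e+5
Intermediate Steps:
H(A, c) = -15 (H(A, c) = 4 - 19 = -15)
u = -1/86 (u = 3/(-2 - 256) = 3/(-258) = 3*(-1/258) = -1/86 ≈ -0.011628)
Y(j) = 8838333/86 (Y(j) = (-307 - 64)*(-277 - 1/86) = -371*(-23823/86) = 8838333/86)
K(X) = -10 + 6*X (K(X) = 6*X - 10 = -10 + 6*X)
Y(-574) + K(H(-12, -6)) = 8838333/86 + (-10 + 6*(-15)) = 8838333/86 + (-10 - 90) = 8838333/86 - 100 = 8829733/86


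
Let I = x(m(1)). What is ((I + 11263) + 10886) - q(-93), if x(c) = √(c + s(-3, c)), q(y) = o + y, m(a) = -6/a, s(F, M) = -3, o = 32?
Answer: 22210 + 3*I ≈ 22210.0 + 3.0*I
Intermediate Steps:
q(y) = 32 + y
x(c) = √(-3 + c) (x(c) = √(c - 3) = √(-3 + c))
I = 3*I (I = √(-3 - 6/1) = √(-3 - 6*1) = √(-3 - 6) = √(-9) = 3*I ≈ 3.0*I)
((I + 11263) + 10886) - q(-93) = ((3*I + 11263) + 10886) - (32 - 93) = ((11263 + 3*I) + 10886) - 1*(-61) = (22149 + 3*I) + 61 = 22210 + 3*I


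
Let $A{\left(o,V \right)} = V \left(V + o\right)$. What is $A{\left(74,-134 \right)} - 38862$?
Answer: $-30822$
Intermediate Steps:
$A{\left(74,-134 \right)} - 38862 = - 134 \left(-134 + 74\right) - 38862 = \left(-134\right) \left(-60\right) - 38862 = 8040 - 38862 = -30822$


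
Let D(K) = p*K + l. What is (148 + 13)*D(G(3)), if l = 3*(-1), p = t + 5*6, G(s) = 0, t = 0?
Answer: -483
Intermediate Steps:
p = 30 (p = 0 + 5*6 = 0 + 30 = 30)
l = -3
D(K) = -3 + 30*K (D(K) = 30*K - 3 = -3 + 30*K)
(148 + 13)*D(G(3)) = (148 + 13)*(-3 + 30*0) = 161*(-3 + 0) = 161*(-3) = -483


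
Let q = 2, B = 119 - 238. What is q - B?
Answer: 121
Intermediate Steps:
B = -119
q - B = 2 - 1*(-119) = 2 + 119 = 121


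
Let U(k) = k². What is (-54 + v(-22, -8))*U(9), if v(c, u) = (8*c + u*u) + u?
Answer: -14094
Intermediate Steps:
v(c, u) = u + u² + 8*c (v(c, u) = (8*c + u²) + u = (u² + 8*c) + u = u + u² + 8*c)
(-54 + v(-22, -8))*U(9) = (-54 + (-8 + (-8)² + 8*(-22)))*9² = (-54 + (-8 + 64 - 176))*81 = (-54 - 120)*81 = -174*81 = -14094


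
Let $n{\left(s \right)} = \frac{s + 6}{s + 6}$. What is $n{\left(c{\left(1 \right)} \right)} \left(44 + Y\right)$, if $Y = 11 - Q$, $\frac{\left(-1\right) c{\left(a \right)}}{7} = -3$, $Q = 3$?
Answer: $52$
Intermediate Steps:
$c{\left(a \right)} = 21$ ($c{\left(a \right)} = \left(-7\right) \left(-3\right) = 21$)
$Y = 8$ ($Y = 11 - 3 = 8$)
$n{\left(s \right)} = 1$ ($n{\left(s \right)} = \frac{6 + s}{6 + s} = 1$)
$n{\left(c{\left(1 \right)} \right)} \left(44 + Y\right) = 1 \left(44 + 8\right) = 1 \cdot 52 = 52$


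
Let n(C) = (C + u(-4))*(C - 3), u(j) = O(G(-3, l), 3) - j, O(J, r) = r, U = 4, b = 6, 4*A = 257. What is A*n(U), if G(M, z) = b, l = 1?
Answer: 2827/4 ≈ 706.75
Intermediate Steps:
A = 257/4 (A = (¼)*257 = 257/4 ≈ 64.250)
G(M, z) = 6
u(j) = 3 - j
n(C) = (-3 + C)*(7 + C) (n(C) = (C + (3 - 1*(-4)))*(C - 3) = (C + (3 + 4))*(-3 + C) = (C + 7)*(-3 + C) = (7 + C)*(-3 + C) = (-3 + C)*(7 + C))
A*n(U) = 257*(-21 + 4² + 4*4)/4 = 257*(-21 + 16 + 16)/4 = (257/4)*11 = 2827/4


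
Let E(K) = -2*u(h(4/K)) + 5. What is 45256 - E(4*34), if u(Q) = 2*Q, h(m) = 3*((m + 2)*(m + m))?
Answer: 13077953/289 ≈ 45252.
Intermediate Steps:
h(m) = 6*m*(2 + m) (h(m) = 3*((2 + m)*(2*m)) = 3*(2*m*(2 + m)) = 6*m*(2 + m))
E(K) = 5 - 96*(2 + 4/K)/K (E(K) = -4*6*(4/K)*(2 + 4/K) + 5 = -4*24*(2 + 4/K)/K + 5 = -96*(2 + 4/K)/K + 5 = 5 - 96*(2 + 4/K)/K)
45256 - E(4*34) = 45256 - (5 - 384/(4*34)² - 192/(4*34)) = 45256 - (5 - 384/136² - 192/136) = 45256 - (5 - 384*1/18496 - 192*1/136) = 45256 - (5 - 6/289 - 24/17) = 45256 - 1*1031/289 = 45256 - 1031/289 = 13077953/289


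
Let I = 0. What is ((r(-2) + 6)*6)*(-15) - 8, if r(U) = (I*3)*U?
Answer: -548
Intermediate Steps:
r(U) = 0 (r(U) = (0*3)*U = 0*U = 0)
((r(-2) + 6)*6)*(-15) - 8 = ((0 + 6)*6)*(-15) - 8 = (6*6)*(-15) - 8 = 36*(-15) - 8 = -540 - 8 = -548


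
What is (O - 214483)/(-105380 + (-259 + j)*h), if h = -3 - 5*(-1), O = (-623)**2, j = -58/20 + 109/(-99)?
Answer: -85954770/52423471 ≈ -1.6396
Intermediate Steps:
j = -3961/990 (j = -58*1/20 + 109*(-1/99) = -29/10 - 109/99 = -3961/990 ≈ -4.0010)
O = 388129
h = 2 (h = -3 + 5 = 2)
(O - 214483)/(-105380 + (-259 + j)*h) = (388129 - 214483)/(-105380 + (-259 - 3961/990)*2) = 173646/(-105380 - 260371/990*2) = 173646/(-105380 - 260371/495) = 173646/(-52423471/495) = 173646*(-495/52423471) = -85954770/52423471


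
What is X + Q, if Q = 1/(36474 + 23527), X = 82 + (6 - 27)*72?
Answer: -85801429/60001 ≈ -1430.0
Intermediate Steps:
X = -1430 (X = 82 - 21*72 = 82 - 1512 = -1430)
Q = 1/60001 ≈ 1.6666e-5
X + Q = -1430 + 1/60001 = -85801429/60001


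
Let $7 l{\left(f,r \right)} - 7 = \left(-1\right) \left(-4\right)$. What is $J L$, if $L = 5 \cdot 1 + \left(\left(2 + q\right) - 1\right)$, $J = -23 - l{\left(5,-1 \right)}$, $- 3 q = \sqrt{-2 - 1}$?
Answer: $- \frac{1032}{7} + \frac{172 i \sqrt{3}}{21} \approx -147.43 + 14.186 i$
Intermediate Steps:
$q = - \frac{i \sqrt{3}}{3}$ ($q = - \frac{\sqrt{-2 - 1}}{3} = - \frac{\sqrt{-3}}{3} = - \frac{i \sqrt{3}}{3} \approx - 0.57735 i$)
$l{\left(f,r \right)} = \frac{11}{7}$ ($l{\left(f,r \right)} = 1 + \frac{\left(-1\right) \left(-4\right)}{7} = 1 + \frac{1}{7} \cdot 4 = 1 + \frac{4}{7} = \frac{11}{7}$)
$J = - \frac{172}{7}$ ($J = -23 - \frac{11}{7} = - \frac{172}{7} \approx -24.571$)
$L = 6 - \frac{i \sqrt{3}}{3}$ ($L = 5 \cdot 1 + \left(\left(2 - \frac{i \sqrt{3}}{3}\right) - 1\right) = 5 + \left(1 - \frac{i \sqrt{3}}{3}\right) = 6 - \frac{i \sqrt{3}}{3} \approx 6.0 - 0.57735 i$)
$J L = - \frac{172 \left(6 - \frac{i \sqrt{3}}{3}\right)}{7} = - \frac{1032}{7} + \frac{172 i \sqrt{3}}{21}$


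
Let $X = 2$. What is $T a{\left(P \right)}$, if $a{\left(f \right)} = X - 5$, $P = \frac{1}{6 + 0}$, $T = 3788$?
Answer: $-11364$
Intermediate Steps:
$P = \frac{1}{6} \approx 0.16667$
$a{\left(f \right)} = -3$ ($a{\left(f \right)} = 2 - 5 = -3$)
$T a{\left(P \right)} = 3788 \left(-3\right) = -11364$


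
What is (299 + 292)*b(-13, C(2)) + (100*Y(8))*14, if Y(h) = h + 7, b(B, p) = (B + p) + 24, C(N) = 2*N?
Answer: 29865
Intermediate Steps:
b(B, p) = 24 + B + p
Y(h) = 7 + h
(299 + 292)*b(-13, C(2)) + (100*Y(8))*14 = (299 + 292)*(24 - 13 + 2*2) + (100*(7 + 8))*14 = 591*(24 - 13 + 4) + (100*15)*14 = 591*15 + 1500*14 = 8865 + 21000 = 29865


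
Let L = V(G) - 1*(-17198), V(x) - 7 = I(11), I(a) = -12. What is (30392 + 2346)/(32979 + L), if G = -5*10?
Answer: 16369/25086 ≈ 0.65252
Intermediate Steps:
G = -50
V(x) = -5 (V(x) = 7 - 12 = -5)
L = 17193 (L = -5 - 1*(-17198) = -5 + 17198 = 17193)
(30392 + 2346)/(32979 + L) = (30392 + 2346)/(32979 + 17193) = 32738/50172 = 32738*(1/50172) = 16369/25086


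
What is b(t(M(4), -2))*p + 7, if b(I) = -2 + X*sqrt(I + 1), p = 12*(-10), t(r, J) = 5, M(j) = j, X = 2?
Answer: 247 - 240*sqrt(6) ≈ -340.88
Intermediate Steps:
p = -120
b(I) = -2 + 2*sqrt(1 + I) (b(I) = -2 + 2*sqrt(I + 1) = -2 + 2*sqrt(1 + I))
b(t(M(4), -2))*p + 7 = (-2 + 2*sqrt(1 + 5))*(-120) + 7 = (-2 + 2*sqrt(6))*(-120) + 7 = (240 - 240*sqrt(6)) + 7 = 247 - 240*sqrt(6)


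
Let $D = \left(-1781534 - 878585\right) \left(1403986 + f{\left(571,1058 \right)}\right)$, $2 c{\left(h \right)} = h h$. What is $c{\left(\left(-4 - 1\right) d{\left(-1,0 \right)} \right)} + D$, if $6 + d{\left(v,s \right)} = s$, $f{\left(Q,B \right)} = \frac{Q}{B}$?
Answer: $- \frac{3951388003177221}{1058} \approx -3.7348 \cdot 10^{12}$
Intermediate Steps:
$d{\left(v,s \right)} = -6 + s$
$c{\left(h \right)} = \frac{h^{2}}{2}$ ($c{\left(h \right)} = \frac{h h}{2} = \frac{h^{2}}{2}$)
$D = - \frac{3951388003653321}{1058}$ ($D = \left(-1781534 - 878585\right) \left(1403986 + \frac{571}{1058}\right) = - 2660119 \left(1403986 + 571 \cdot \frac{1}{1058}\right) = - 2660119 \left(1403986 + \frac{571}{1058}\right) = \left(-2660119\right) \frac{1485417759}{1058} = - \frac{3951388003653321}{1058} \approx -3.7348 \cdot 10^{12}$)
$c{\left(\left(-4 - 1\right) d{\left(-1,0 \right)} \right)} + D = \frac{\left(\left(-4 - 1\right) \left(-6 + 0\right)\right)^{2}}{2} - \frac{3951388003653321}{1058} = \frac{\left(\left(-5\right) \left(-6\right)\right)^{2}}{2} - \frac{3951388003653321}{1058} = \frac{30^{2}}{2} - \frac{3951388003653321}{1058} = \frac{1}{2} \cdot 900 - \frac{3951388003653321}{1058} = 450 - \frac{3951388003653321}{1058} = - \frac{3951388003177221}{1058}$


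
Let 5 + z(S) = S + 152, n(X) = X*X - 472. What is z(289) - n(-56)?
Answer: -2228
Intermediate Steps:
n(X) = -472 + X**2 (n(X) = X**2 - 472 = -472 + X**2)
z(S) = 147 + S (z(S) = -5 + (S + 152) = -5 + (152 + S) = 147 + S)
z(289) - n(-56) = (147 + 289) - (-472 + (-56)**2) = 436 - (-472 + 3136) = 436 - 1*2664 = 436 - 2664 = -2228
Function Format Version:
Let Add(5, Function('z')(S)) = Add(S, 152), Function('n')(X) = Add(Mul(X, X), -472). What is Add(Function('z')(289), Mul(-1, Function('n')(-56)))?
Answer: -2228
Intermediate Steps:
Function('n')(X) = Add(-472, Pow(X, 2)) (Function('n')(X) = Add(Pow(X, 2), -472) = Add(-472, Pow(X, 2)))
Function('z')(S) = Add(147, S) (Function('z')(S) = Add(-5, Add(S, 152)) = Add(-5, Add(152, S)) = Add(147, S))
Add(Function('z')(289), Mul(-1, Function('n')(-56))) = Add(Add(147, 289), Mul(-1, Add(-472, Pow(-56, 2)))) = Add(436, Mul(-1, Add(-472, 3136))) = Add(436, Mul(-1, 2664)) = Add(436, -2664) = -2228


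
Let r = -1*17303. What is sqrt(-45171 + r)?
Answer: I*sqrt(62474) ≈ 249.95*I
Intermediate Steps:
r = -17303
sqrt(-45171 + r) = sqrt(-45171 - 17303) = sqrt(-62474) = I*sqrt(62474)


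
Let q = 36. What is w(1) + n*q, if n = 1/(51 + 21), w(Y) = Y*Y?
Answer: 3/2 ≈ 1.5000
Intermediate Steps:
w(Y) = Y**2
n = 1/72 ≈ 0.013889
w(1) + n*q = 1**2 + (1/72)*36 = 1 + 1/2 = 3/2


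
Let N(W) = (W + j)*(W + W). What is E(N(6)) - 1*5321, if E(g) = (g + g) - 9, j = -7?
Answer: -5354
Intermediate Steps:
N(W) = 2*W*(-7 + W) (N(W) = (W - 7)*(W + W) = (-7 + W)*(2*W) = 2*W*(-7 + W))
E(g) = -9 + 2*g (E(g) = 2*g - 9 = -9 + 2*g)
E(N(6)) - 1*5321 = (-9 + 2*(2*6*(-7 + 6))) - 1*5321 = (-9 + 2*(2*6*(-1))) - 5321 = (-9 + 2*(-12)) - 5321 = (-9 - 24) - 5321 = -33 - 5321 = -5354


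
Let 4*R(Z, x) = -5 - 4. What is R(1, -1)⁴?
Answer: 6561/256 ≈ 25.629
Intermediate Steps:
R(Z, x) = -9/4 (R(Z, x) = (-5 - 4)/4 = (¼)*(-9) = -9/4)
R(1, -1)⁴ = (-9/4)⁴ = 6561/256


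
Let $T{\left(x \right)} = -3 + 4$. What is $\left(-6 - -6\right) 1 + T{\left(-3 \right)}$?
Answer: $1$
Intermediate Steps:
$T{\left(x \right)} = 1$
$\left(-6 - -6\right) 1 + T{\left(-3 \right)} = \left(-6 - -6\right) 1 + 1 = \left(-6 + 6\right) 1 + 1 = 0 \cdot 1 + 1 = 0 + 1 = 1$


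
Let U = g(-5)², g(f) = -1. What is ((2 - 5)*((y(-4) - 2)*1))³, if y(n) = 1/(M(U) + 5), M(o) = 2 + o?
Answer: 91125/512 ≈ 177.98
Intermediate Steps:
U = 1 (U = (-1)² = 1)
y(n) = ⅛ (y(n) = 1/((2 + 1) + 5) = 1/(3 + 5) = 1/8 = ⅛)
((2 - 5)*((y(-4) - 2)*1))³ = ((2 - 5)*((⅛ - 2)*1))³ = (-(-45)/8)³ = (-3*(-15/8))³ = (45/8)³ = 91125/512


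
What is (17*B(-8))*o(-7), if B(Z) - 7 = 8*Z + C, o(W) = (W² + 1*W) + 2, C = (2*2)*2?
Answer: -36652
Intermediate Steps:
C = 8 (C = 4*2 = 8)
o(W) = 2 + W + W² (o(W) = (W² + W) + 2 = (W + W²) + 2 = 2 + W + W²)
B(Z) = 15 + 8*Z (B(Z) = 7 + (8*Z + 8) = 7 + (8 + 8*Z) = 15 + 8*Z)
(17*B(-8))*o(-7) = (17*(15 + 8*(-8)))*(2 - 7 + (-7)²) = (17*(15 - 64))*(2 - 7 + 49) = (17*(-49))*44 = -833*44 = -36652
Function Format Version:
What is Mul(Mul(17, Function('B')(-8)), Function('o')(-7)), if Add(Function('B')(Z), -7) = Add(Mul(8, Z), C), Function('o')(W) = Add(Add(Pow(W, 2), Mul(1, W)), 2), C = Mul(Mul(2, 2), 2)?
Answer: -36652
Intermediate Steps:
C = 8 (C = Mul(4, 2) = 8)
Function('o')(W) = Add(2, W, Pow(W, 2)) (Function('o')(W) = Add(Add(Pow(W, 2), W), 2) = Add(Add(W, Pow(W, 2)), 2) = Add(2, W, Pow(W, 2)))
Function('B')(Z) = Add(15, Mul(8, Z)) (Function('B')(Z) = Add(7, Add(Mul(8, Z), 8)) = Add(7, Add(8, Mul(8, Z))) = Add(15, Mul(8, Z)))
Mul(Mul(17, Function('B')(-8)), Function('o')(-7)) = Mul(Mul(17, Add(15, Mul(8, -8))), Add(2, -7, Pow(-7, 2))) = Mul(Mul(17, Add(15, -64)), Add(2, -7, 49)) = Mul(Mul(17, -49), 44) = Mul(-833, 44) = -36652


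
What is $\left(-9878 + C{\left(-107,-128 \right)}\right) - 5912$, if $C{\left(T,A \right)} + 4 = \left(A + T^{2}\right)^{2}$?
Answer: $128149247$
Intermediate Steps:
$C{\left(T,A \right)} = -4 + \left(A + T^{2}\right)^{2}$
$\left(-9878 + C{\left(-107,-128 \right)}\right) - 5912 = \left(-9878 - \left(4 - \left(-128 + \left(-107\right)^{2}\right)^{2}\right)\right) - 5912 = \left(-9878 - \left(4 - \left(-128 + 11449\right)^{2}\right)\right) - 5912 = \left(-9878 - \left(4 - 11321^{2}\right)\right) - 5912 = \left(-9878 + \left(-4 + 128165041\right)\right) - 5912 = \left(-9878 + 128165037\right) - 5912 = 128155159 - 5912 = 128149247$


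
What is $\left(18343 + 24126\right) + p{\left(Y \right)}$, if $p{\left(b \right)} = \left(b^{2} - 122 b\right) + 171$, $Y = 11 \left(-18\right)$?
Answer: $106000$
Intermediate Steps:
$Y = -198$
$p{\left(b \right)} = 171 + b^{2} - 122 b$
$\left(18343 + 24126\right) + p{\left(Y \right)} = \left(18343 + 24126\right) + \left(171 + \left(-198\right)^{2} - -24156\right) = 42469 + \left(171 + 39204 + 24156\right) = 42469 + 63531 = 106000$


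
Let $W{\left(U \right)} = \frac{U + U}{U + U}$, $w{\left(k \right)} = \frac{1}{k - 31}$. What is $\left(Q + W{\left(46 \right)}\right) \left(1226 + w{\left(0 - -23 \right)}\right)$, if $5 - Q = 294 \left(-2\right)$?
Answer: $\frac{2912679}{4} \approx 7.2817 \cdot 10^{5}$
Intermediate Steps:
$Q = 593$ ($Q = 5 - 294 \left(-2\right) = 5 - -588 = 5 + 588 = 593$)
$w{\left(k \right)} = \frac{1}{-31 + k}$
$W{\left(U \right)} = 1$ ($W{\left(U \right)} = \frac{2 U}{2 U} = 2 U \frac{1}{2 U} = 1$)
$\left(Q + W{\left(46 \right)}\right) \left(1226 + w{\left(0 - -23 \right)}\right) = \left(593 + 1\right) \left(1226 + \frac{1}{-31 + \left(0 - -23\right)}\right) = 594 \left(1226 + \frac{1}{-31 + \left(0 + 23\right)}\right) = 594 \left(1226 + \frac{1}{-31 + 23}\right) = 594 \left(1226 + \frac{1}{-8}\right) = 594 \left(1226 - \frac{1}{8}\right) = 594 \cdot \frac{9807}{8} = \frac{2912679}{4}$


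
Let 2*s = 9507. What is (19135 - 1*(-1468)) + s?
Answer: 50713/2 ≈ 25357.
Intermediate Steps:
s = 9507/2 (s = (½)*9507 = 9507/2 ≈ 4753.5)
(19135 - 1*(-1468)) + s = (19135 - 1*(-1468)) + 9507/2 = (19135 + 1468) + 9507/2 = 20603 + 9507/2 = 50713/2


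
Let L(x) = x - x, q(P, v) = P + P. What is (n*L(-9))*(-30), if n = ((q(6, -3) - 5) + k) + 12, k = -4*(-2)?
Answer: 0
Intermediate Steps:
q(P, v) = 2*P
k = 8
n = 27 (n = ((2*6 - 5) + 8) + 12 = ((12 - 5) + 8) + 12 = (7 + 8) + 12 = 15 + 12 = 27)
L(x) = 0
(n*L(-9))*(-30) = (27*0)*(-30) = 0*(-30) = 0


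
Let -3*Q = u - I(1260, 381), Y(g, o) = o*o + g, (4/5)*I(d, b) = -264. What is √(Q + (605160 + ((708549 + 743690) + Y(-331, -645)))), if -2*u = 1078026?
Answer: √2652654 ≈ 1628.7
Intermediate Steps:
u = -539013 (u = -½*1078026 = -539013)
I(d, b) = -330 (I(d, b) = (5/4)*(-264) = -330)
Y(g, o) = g + o² (Y(g, o) = o² + g = g + o²)
Q = 179561 (Q = -(-539013 - 1*(-330))/3 = -(-539013 + 330)/3 = -⅓*(-538683) = 179561)
√(Q + (605160 + ((708549 + 743690) + Y(-331, -645)))) = √(179561 + (605160 + ((708549 + 743690) + (-331 + (-645)²)))) = √(179561 + (605160 + (1452239 + (-331 + 416025)))) = √(179561 + (605160 + (1452239 + 415694))) = √(179561 + (605160 + 1867933)) = √(179561 + 2473093) = √2652654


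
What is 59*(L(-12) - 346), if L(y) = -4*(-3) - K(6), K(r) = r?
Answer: -20060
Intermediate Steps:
L(y) = 6 (L(y) = -4*(-3) - 1*6 = 12 - 6 = 6)
59*(L(-12) - 346) = 59*(6 - 346) = 59*(-340) = -20060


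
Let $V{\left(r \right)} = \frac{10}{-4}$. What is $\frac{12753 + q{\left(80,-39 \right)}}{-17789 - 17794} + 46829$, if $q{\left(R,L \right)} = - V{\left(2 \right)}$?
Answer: $\frac{3332607103}{71166} \approx 46829.0$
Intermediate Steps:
$V{\left(r \right)} = - \frac{5}{2}$ ($V{\left(r \right)} = 10 \left(- \frac{1}{4}\right) = - \frac{5}{2}$)
$q{\left(R,L \right)} = \frac{5}{2}$ ($q{\left(R,L \right)} = \left(-1\right) \left(- \frac{5}{2}\right) = \frac{5}{2}$)
$\frac{12753 + q{\left(80,-39 \right)}}{-17789 - 17794} + 46829 = \frac{12753 + \frac{5}{2}}{-17789 - 17794} + 46829 = \frac{25511}{2 \left(-35583\right)} + 46829 = \frac{25511}{2} \left(- \frac{1}{35583}\right) + 46829 = - \frac{25511}{71166} + 46829 = \frac{3332607103}{71166}$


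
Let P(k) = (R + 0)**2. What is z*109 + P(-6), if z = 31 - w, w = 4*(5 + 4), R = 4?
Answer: -529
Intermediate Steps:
w = 36 (w = 4*9 = 36)
P(k) = 16 (P(k) = (4 + 0)**2 = 4**2 = 16)
z = -5 (z = 31 - 1*36 = 31 - 36 = -5)
z*109 + P(-6) = -5*109 + 16 = -545 + 16 = -529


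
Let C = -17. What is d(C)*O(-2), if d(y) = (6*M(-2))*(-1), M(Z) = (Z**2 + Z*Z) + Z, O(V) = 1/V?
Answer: 18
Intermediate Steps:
M(Z) = Z + 2*Z**2 (M(Z) = (Z**2 + Z**2) + Z = 2*Z**2 + Z = Z + 2*Z**2)
d(y) = -36 (d(y) = (6*(-2*(1 + 2*(-2))))*(-1) = (6*(-2*(1 - 4)))*(-1) = (6*(-2*(-3)))*(-1) = (6*6)*(-1) = 36*(-1) = -36)
d(C)*O(-2) = -36/(-2) = -36*(-1/2) = 18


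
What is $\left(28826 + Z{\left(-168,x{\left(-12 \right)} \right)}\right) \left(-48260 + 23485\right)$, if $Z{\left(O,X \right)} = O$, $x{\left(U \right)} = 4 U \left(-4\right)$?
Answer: $-710001950$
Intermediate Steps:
$x{\left(U \right)} = - 16 U$
$\left(28826 + Z{\left(-168,x{\left(-12 \right)} \right)}\right) \left(-48260 + 23485\right) = \left(28826 - 168\right) \left(-48260 + 23485\right) = 28658 \left(-24775\right) = -710001950$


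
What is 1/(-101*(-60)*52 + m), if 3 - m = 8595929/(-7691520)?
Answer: 7691520/2423783452889 ≈ 3.1734e-6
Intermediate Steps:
m = 31670489/7691520 (m = 3 - 8595929/(-7691520) = 3 - 8595929*(-1)/7691520 = 3 - 1*(-8595929/7691520) = 3 + 8595929/7691520 = 31670489/7691520 ≈ 4.1176)
1/(-101*(-60)*52 + m) = 1/(-101*(-60)*52 + 31670489/7691520) = 1/(6060*52 + 31670489/7691520) = 1/(315120 + 31670489/7691520) = 1/(2423783452889/7691520) = 7691520/2423783452889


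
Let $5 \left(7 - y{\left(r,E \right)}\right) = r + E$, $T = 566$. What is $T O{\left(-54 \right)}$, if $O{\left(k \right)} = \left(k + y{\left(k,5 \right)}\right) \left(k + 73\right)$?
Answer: $- \frac{2000244}{5} \approx -4.0005 \cdot 10^{5}$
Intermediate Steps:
$y{\left(r,E \right)} = 7 - \frac{E}{5} - \frac{r}{5}$ ($y{\left(r,E \right)} = 7 - \frac{r + E}{5} = 7 - \frac{E + r}{5} = 7 - \left(\frac{E}{5} + \frac{r}{5}\right) = 7 - \frac{E}{5} - \frac{r}{5}$)
$O{\left(k \right)} = \left(6 + \frac{4 k}{5}\right) \left(73 + k\right)$ ($O{\left(k \right)} = \left(k - \left(-6 + \frac{k}{5}\right)\right) \left(k + 73\right) = \left(k - \left(-6 + \frac{k}{5}\right)\right) \left(73 + k\right) = \left(6 + \frac{4 k}{5}\right) \left(73 + k\right)$)
$T O{\left(-54 \right)} = 566 \left(438 + \frac{4 \left(-54\right)^{2}}{5} + \frac{322}{5} \left(-54\right)\right) = 566 \left(438 + \frac{4}{5} \cdot 2916 - \frac{17388}{5}\right) = 566 \left(438 + \frac{11664}{5} - \frac{17388}{5}\right) = 566 \left(- \frac{3534}{5}\right) = - \frac{2000244}{5}$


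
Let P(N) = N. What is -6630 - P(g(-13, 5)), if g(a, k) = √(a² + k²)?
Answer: -6630 - √194 ≈ -6643.9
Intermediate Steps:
-6630 - P(g(-13, 5)) = -6630 - √((-13)² + 5²) = -6630 - √(169 + 25) = -6630 - √194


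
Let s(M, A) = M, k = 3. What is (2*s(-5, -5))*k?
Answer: -30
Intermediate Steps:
(2*s(-5, -5))*k = (2*(-5))*3 = -10*3 = -30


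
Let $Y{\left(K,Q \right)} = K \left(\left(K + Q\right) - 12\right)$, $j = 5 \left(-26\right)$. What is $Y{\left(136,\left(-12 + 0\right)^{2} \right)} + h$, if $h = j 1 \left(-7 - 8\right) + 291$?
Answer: $38689$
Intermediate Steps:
$j = -130$
$h = 2241$ ($h = - 130 \cdot 1 \left(-7 - 8\right) + 291 = - 130 \cdot 1 \left(-15\right) + 291 = \left(-130\right) \left(-15\right) + 291 = 1950 + 291 = 2241$)
$Y{\left(K,Q \right)} = K \left(-12 + K + Q\right)$
$Y{\left(136,\left(-12 + 0\right)^{2} \right)} + h = 136 \left(-12 + 136 + \left(-12 + 0\right)^{2}\right) + 2241 = 136 \left(-12 + 136 + \left(-12\right)^{2}\right) + 2241 = 136 \left(-12 + 136 + 144\right) + 2241 = 136 \cdot 268 + 2241 = 36448 + 2241 = 38689$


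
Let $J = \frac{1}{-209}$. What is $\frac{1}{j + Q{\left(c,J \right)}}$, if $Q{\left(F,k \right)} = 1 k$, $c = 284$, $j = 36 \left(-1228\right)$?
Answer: $- \frac{209}{9239473} \approx -2.262 \cdot 10^{-5}$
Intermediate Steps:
$j = -44208$
$J = - \frac{1}{209} \approx -0.0047847$
$Q{\left(F,k \right)} = k$
$\frac{1}{j + Q{\left(c,J \right)}} = \frac{1}{-44208 - \frac{1}{209}} = \frac{1}{- \frac{9239473}{209}} = - \frac{209}{9239473}$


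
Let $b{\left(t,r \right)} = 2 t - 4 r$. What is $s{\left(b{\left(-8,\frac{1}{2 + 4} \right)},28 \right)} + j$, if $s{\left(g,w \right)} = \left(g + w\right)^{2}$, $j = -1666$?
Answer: $- \frac{13838}{9} \approx -1537.6$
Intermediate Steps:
$b{\left(t,r \right)} = - 4 r + 2 t$
$s{\left(b{\left(-8,\frac{1}{2 + 4} \right)},28 \right)} + j = \left(\left(- \frac{4}{2 + 4} + 2 \left(-8\right)\right) + 28\right)^{2} - 1666 = \left(\left(- \frac{4}{6} - 16\right) + 28\right)^{2} - 1666 = \left(\left(\left(-4\right) \frac{1}{6} - 16\right) + 28\right)^{2} - 1666 = \left(\left(- \frac{2}{3} - 16\right) + 28\right)^{2} - 1666 = \left(- \frac{50}{3} + 28\right)^{2} - 1666 = \left(\frac{34}{3}\right)^{2} - 1666 = \frac{1156}{9} - 1666 = - \frac{13838}{9}$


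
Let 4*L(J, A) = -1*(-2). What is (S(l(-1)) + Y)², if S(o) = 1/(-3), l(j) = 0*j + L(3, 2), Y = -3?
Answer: 100/9 ≈ 11.111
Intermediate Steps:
L(J, A) = ½ (L(J, A) = (-1*(-2))/4 = (¼)*2 = ½)
l(j) = ½ (l(j) = 0*j + ½ = 0 + ½ = ½)
S(o) = -⅓
(S(l(-1)) + Y)² = (-⅓ - 3)² = (-10/3)² = 100/9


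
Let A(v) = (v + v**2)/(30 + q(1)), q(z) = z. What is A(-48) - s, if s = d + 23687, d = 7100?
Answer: -952141/31 ≈ -30714.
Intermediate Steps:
A(v) = v/31 + v**2/31 (A(v) = (v + v**2)/(30 + 1) = (v + v**2)/31 = (v + v**2)*(1/31) = v/31 + v**2/31)
s = 30787 (s = 7100 + 23687 = 30787)
A(-48) - s = (1/31)*(-48)*(1 - 48) - 1*30787 = (1/31)*(-48)*(-47) - 30787 = 2256/31 - 30787 = -952141/31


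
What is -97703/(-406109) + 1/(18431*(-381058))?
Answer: 686195525238485/2852217216707782 ≈ 0.24058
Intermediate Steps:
-97703/(-406109) + 1/(18431*(-381058)) = -97703*(-1/406109) + (1/18431)*(-1/381058) = 97703/406109 - 1/7023279998 = 686195525238485/2852217216707782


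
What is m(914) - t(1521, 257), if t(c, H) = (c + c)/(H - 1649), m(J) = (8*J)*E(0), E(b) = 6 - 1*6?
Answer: 507/232 ≈ 2.1853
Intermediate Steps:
E(b) = 0 (E(b) = 6 - 6 = 0)
m(J) = 0 (m(J) = (8*J)*0 = 0)
t(c, H) = 2*c/(-1649 + H) (t(c, H) = (2*c)/(-1649 + H) = 2*c/(-1649 + H))
m(914) - t(1521, 257) = 0 - 2*1521/(-1649 + 257) = 0 - 2*1521/(-1392) = 0 - 2*1521*(-1)/1392 = 0 - 1*(-507/232) = 0 + 507/232 = 507/232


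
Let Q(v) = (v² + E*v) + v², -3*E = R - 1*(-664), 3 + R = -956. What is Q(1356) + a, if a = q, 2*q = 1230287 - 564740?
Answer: 8287171/2 ≈ 4.1436e+6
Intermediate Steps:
R = -959 (R = -3 - 956 = -959)
E = 295/3 (E = -(-959 - 1*(-664))/3 = -(-959 + 664)/3 = -⅓*(-295) = 295/3 ≈ 98.333)
q = 665547/2 (q = (1230287 - 564740)/2 = (½)*665547 = 665547/2 ≈ 3.3277e+5)
a = 665547/2 ≈ 3.3277e+5
Q(v) = 2*v² + 295*v/3 (Q(v) = (v² + 295*v/3) + v² = 2*v² + 295*v/3)
Q(1356) + a = (⅓)*1356*(295 + 6*1356) + 665547/2 = (⅓)*1356*(295 + 8136) + 665547/2 = (⅓)*1356*8431 + 665547/2 = 3810812 + 665547/2 = 8287171/2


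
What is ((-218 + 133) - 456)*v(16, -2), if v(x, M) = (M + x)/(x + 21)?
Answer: -7574/37 ≈ -204.70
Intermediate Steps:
v(x, M) = (M + x)/(21 + x)
((-218 + 133) - 456)*v(16, -2) = ((-218 + 133) - 456)*((-2 + 16)/(21 + 16)) = (-85 - 456)*(14/37) = -541*14/37 = -7574/37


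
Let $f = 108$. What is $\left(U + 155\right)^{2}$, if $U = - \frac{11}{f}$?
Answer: $\frac{279859441}{11664} \approx 23993.0$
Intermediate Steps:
$U = - \frac{11}{108} \approx -0.10185$
$\left(U + 155\right)^{2} = \left(- \frac{11}{108} + 155\right)^{2} = \left(\frac{16729}{108}\right)^{2} = \frac{279859441}{11664}$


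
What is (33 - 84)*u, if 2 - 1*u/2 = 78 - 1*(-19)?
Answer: 9690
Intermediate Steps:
u = -190 (u = 4 - 2*(78 - 1*(-19)) = 4 - 2*(78 + 19) = 4 - 2*97 = 4 - 194 = -190)
(33 - 84)*u = (33 - 84)*(-190) = -51*(-190) = 9690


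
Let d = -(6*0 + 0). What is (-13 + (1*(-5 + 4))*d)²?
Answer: 169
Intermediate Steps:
d = 0 (d = -(0 + 0) = -1*0 = 0)
(-13 + (1*(-5 + 4))*d)² = (-13 + (1*(-5 + 4))*0)² = (-13 + (1*(-1))*0)² = (-13 - 1*0)² = (-13 + 0)² = (-13)² = 169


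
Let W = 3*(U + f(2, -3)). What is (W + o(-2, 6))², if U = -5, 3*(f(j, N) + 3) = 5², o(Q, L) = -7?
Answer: 36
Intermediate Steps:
f(j, N) = 16/3 (f(j, N) = -3 + (⅓)*5² = -3 + (⅓)*25 = -3 + 25/3 = 16/3)
W = 1 (W = 3*(-5 + 16/3) = 3*(⅓) = 1)
(W + o(-2, 6))² = (1 - 7)² = (-6)² = 36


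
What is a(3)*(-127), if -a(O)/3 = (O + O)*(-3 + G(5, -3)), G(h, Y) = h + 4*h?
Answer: 50292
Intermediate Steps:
G(h, Y) = 5*h
a(O) = -132*O (a(O) = -3*(O + O)*(-3 + 5*5) = -3*2*O*(-3 + 25) = -3*2*O*22 = -132*O)
a(3)*(-127) = -132*3*(-127) = -396*(-127) = 50292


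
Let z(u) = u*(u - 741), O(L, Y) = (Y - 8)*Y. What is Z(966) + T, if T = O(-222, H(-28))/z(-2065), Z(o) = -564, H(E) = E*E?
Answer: -233387684/413885 ≈ -563.89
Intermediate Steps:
H(E) = E²
O(L, Y) = Y*(-8 + Y) (O(L, Y) = (-8 + Y)*Y = Y*(-8 + Y))
z(u) = u*(-741 + u)
T = 43456/413885 (T = ((-28)²*(-8 + (-28)²))/((-2065*(-741 - 2065))) = (784*(-8 + 784))/((-2065*(-2806))) = (784*776)/5794390 = 608384*(1/5794390) = 43456/413885 ≈ 0.10500)
Z(966) + T = -564 + 43456/413885 = -233387684/413885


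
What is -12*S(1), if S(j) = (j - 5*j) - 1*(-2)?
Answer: 24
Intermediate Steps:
S(j) = 2 - 4*j (S(j) = -4*j + 2 = 2 - 4*j)
-12*S(1) = -12*(2 - 4*1) = -12*(2 - 4) = -12*(-2) = 24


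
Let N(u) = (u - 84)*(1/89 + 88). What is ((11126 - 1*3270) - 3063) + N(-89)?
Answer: -928532/89 ≈ -10433.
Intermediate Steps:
N(u) = -657972/89 + 7833*u/89 (N(u) = (-84 + u)*(1/89 + 88) = (-84 + u)*(7833/89) = -657972/89 + 7833*u/89)
((11126 - 1*3270) - 3063) + N(-89) = ((11126 - 1*3270) - 3063) + (-657972/89 + (7833/89)*(-89)) = ((11126 - 3270) - 3063) + (-657972/89 - 7833) = (7856 - 3063) - 1355109/89 = 4793 - 1355109/89 = -928532/89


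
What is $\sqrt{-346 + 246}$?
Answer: $10 i \approx 10.0 i$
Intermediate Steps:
$\sqrt{-346 + 246} = \sqrt{-100} = 10 i$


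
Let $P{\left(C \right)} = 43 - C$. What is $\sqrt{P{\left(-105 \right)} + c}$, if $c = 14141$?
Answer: $\sqrt{14289} \approx 119.54$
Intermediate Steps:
$\sqrt{P{\left(-105 \right)} + c} = \sqrt{\left(43 - -105\right) + 14141} = \sqrt{\left(43 + 105\right) + 14141} = \sqrt{148 + 14141} = \sqrt{14289}$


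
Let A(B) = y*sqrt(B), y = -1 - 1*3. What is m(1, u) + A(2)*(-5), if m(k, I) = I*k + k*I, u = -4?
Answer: -8 + 20*sqrt(2) ≈ 20.284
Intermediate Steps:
y = -4 (y = -1 - 3 = -4)
A(B) = -4*sqrt(B)
m(k, I) = 2*I*k (m(k, I) = I*k + I*k = 2*I*k)
m(1, u) + A(2)*(-5) = 2*(-4)*1 - 4*sqrt(2)*(-5) = -8 + 20*sqrt(2)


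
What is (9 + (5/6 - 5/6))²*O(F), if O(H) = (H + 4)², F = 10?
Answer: 15876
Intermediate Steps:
O(H) = (4 + H)²
(9 + (5/6 - 5/6))²*O(F) = (9 + (5/6 - 5/6))²*(4 + 10)² = (9 + (5*(⅙) - 5*⅙))²*14² = (9 + (⅚ - ⅚))²*196 = (9 + 0)²*196 = 9²*196 = 81*196 = 15876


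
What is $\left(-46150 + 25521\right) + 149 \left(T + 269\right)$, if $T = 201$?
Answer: $49401$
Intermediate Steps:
$\left(-46150 + 25521\right) + 149 \left(T + 269\right) = \left(-46150 + 25521\right) + 149 \left(201 + 269\right) = -20629 + 149 \cdot 470 = -20629 + 70030 = 49401$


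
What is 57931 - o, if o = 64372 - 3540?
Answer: -2901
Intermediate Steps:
o = 60832
57931 - o = 57931 - 1*60832 = 57931 - 60832 = -2901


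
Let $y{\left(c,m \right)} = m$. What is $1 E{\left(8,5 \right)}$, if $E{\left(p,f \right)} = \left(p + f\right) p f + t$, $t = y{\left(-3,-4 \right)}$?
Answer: $516$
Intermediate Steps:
$t = -4$
$E{\left(p,f \right)} = -4 + f p \left(f + p\right)$ ($E{\left(p,f \right)} = \left(p + f\right) p f - 4 = \left(f + p\right) p f - 4 = p \left(f + p\right) f - 4 = f p \left(f + p\right) - 4 = -4 + f p \left(f + p\right)$)
$1 E{\left(8,5 \right)} = 1 \left(-4 + 5 \cdot 8^{2} + 8 \cdot 5^{2}\right) = 1 \left(-4 + 5 \cdot 64 + 8 \cdot 25\right) = 1 \left(-4 + 320 + 200\right) = 1 \cdot 516 = 516$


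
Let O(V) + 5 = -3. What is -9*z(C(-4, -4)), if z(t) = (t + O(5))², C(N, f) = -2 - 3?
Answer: -1521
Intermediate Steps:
C(N, f) = -5
O(V) = -8 (O(V) = -5 - 3 = -8)
z(t) = (-8 + t)² (z(t) = (t - 8)² = (-8 + t)²)
-9*z(C(-4, -4)) = -9*(-8 - 5)² = -9*(-13)² = -9*169 = -1521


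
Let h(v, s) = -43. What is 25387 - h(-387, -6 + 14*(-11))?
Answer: 25430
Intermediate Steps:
25387 - h(-387, -6 + 14*(-11)) = 25387 - 1*(-43) = 25387 + 43 = 25430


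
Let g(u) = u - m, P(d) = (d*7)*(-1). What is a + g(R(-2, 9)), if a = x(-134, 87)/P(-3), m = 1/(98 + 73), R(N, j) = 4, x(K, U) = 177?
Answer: 14870/1197 ≈ 12.423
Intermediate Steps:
P(d) = -7*d (P(d) = (7*d)*(-1) = -7*d)
m = 1/171 ≈ 0.0058480
g(u) = -1/171 + u (g(u) = u - 1*1/171 = u - 1/171 = -1/171 + u)
a = 59/7 (a = 177/((-7*(-3))) = 177/21 = 177*(1/21) = 59/7 ≈ 8.4286)
a + g(R(-2, 9)) = 59/7 + (-1/171 + 4) = 59/7 + 683/171 = 14870/1197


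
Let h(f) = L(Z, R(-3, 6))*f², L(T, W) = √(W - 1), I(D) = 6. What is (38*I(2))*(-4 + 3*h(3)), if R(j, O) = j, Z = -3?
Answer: -912 + 12312*I ≈ -912.0 + 12312.0*I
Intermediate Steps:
L(T, W) = √(-1 + W)
h(f) = 2*I*f² (h(f) = √(-1 - 3)*f² = √(-4)*f² = (2*I)*f² = 2*I*f²)
(38*I(2))*(-4 + 3*h(3)) = (38*6)*(-4 + 3*(2*I*3²)) = 228*(-4 + 3*(2*I*9)) = 228*(-4 + 3*(18*I)) = 228*(-4 + 54*I) = -912 + 12312*I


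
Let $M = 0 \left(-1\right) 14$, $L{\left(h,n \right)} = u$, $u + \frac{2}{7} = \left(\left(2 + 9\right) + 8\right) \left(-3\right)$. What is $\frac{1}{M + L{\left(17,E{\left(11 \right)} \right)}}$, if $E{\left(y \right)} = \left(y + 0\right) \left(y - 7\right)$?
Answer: $- \frac{7}{401} \approx -0.017456$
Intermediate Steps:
$E{\left(y \right)} = y \left(-7 + y\right)$
$u = - \frac{401}{7}$ ($u = - \frac{2}{7} + \left(\left(2 + 9\right) + 8\right) \left(-3\right) = - \frac{2}{7} + \left(11 + 8\right) \left(-3\right) = - \frac{2}{7} + 19 \left(-3\right) = - \frac{2}{7} - 57 = - \frac{401}{7} \approx -57.286$)
$L{\left(h,n \right)} = - \frac{401}{7}$
$M = 0$ ($M = 0 \cdot 14 = 0$)
$\frac{1}{M + L{\left(17,E{\left(11 \right)} \right)}} = \frac{1}{0 - \frac{401}{7}} = \frac{1}{- \frac{401}{7}} = - \frac{7}{401}$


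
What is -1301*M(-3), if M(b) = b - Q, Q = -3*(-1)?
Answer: 7806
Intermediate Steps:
Q = 3
M(b) = -3 + b (M(b) = b - 1*3 = b - 3 = -3 + b)
-1301*M(-3) = -1301*(-3 - 3) = -1301*(-6) = 7806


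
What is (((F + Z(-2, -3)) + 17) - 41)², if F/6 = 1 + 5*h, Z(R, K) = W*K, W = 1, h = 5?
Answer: 16641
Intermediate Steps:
Z(R, K) = K (Z(R, K) = 1*K = K)
F = 156 (F = 6*(1 + 5*5) = 6*(1 + 25) = 6*26 = 156)
(((F + Z(-2, -3)) + 17) - 41)² = (((156 - 3) + 17) - 41)² = ((153 + 17) - 41)² = (170 - 41)² = 129² = 16641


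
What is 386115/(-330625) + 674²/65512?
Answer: 6244991831/1082995250 ≈ 5.7664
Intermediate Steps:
386115/(-330625) + 674²/65512 = 386115*(-1/330625) + 454276*(1/65512) = -77223/66125 + 113569/16378 = 6244991831/1082995250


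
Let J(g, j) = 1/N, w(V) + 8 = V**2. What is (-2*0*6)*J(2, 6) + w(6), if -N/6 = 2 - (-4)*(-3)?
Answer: 28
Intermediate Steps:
N = 60 (N = -6*(2 - (-4)*(-3)) = -6*(2 - 1*12) = -6*(2 - 12) = -6*(-10) = 60)
w(V) = -8 + V**2
J(g, j) = 1/60
(-2*0*6)*J(2, 6) + w(6) = (-2*0*6)*(1/60) + (-8 + 6**2) = (0*6)*(1/60) + (-8 + 36) = 0*(1/60) + 28 = 0 + 28 = 28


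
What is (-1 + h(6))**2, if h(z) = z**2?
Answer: 1225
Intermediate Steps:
(-1 + h(6))**2 = (-1 + 6**2)**2 = (-1 + 36)**2 = 35**2 = 1225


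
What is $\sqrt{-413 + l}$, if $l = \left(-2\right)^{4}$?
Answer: $i \sqrt{397} \approx 19.925 i$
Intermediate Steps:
$l = 16$
$\sqrt{-413 + l} = \sqrt{-413 + 16} = \sqrt{-397} = i \sqrt{397}$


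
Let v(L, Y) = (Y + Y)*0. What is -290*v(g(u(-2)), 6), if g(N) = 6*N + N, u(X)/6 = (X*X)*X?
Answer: 0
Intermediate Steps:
u(X) = 6*X³ (u(X) = 6*((X*X)*X) = 6*(X²*X) = 6*X³)
g(N) = 7*N
v(L, Y) = 0 (v(L, Y) = (2*Y)*0 = 0)
-290*v(g(u(-2)), 6) = -290*0 = 0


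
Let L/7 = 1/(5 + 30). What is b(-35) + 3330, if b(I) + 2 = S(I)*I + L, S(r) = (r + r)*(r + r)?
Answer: -840859/5 ≈ -1.6817e+5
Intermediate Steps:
S(r) = 4*r² (S(r) = (2*r)*(2*r) = 4*r²)
L = ⅕ (L = 7/(5 + 30) = 7/35 = 7*(1/35) = ⅕ ≈ 0.20000)
b(I) = -9/5 + 4*I³ (b(I) = -2 + ((4*I²)*I + ⅕) = -2 + (4*I³ + ⅕) = -2 + (⅕ + 4*I³) = -9/5 + 4*I³)
b(-35) + 3330 = (-9/5 + 4*(-35)³) + 3330 = (-9/5 + 4*(-42875)) + 3330 = (-9/5 - 171500) + 3330 = -857509/5 + 3330 = -840859/5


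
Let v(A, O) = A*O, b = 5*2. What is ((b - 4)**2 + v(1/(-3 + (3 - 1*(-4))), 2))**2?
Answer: 5329/4 ≈ 1332.3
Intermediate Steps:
b = 10
((b - 4)**2 + v(1/(-3 + (3 - 1*(-4))), 2))**2 = ((10 - 4)**2 + 2/(-3 + (3 - 1*(-4))))**2 = (6**2 + 2/(-3 + (3 + 4)))**2 = (36 + 2/(-3 + 7))**2 = (36 + 2/4)**2 = (36 + (1/4)*2)**2 = (36 + 1/2)**2 = (73/2)**2 = 5329/4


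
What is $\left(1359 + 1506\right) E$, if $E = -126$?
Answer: $-360990$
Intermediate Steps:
$\left(1359 + 1506\right) E = \left(1359 + 1506\right) \left(-126\right) = 2865 \left(-126\right) = -360990$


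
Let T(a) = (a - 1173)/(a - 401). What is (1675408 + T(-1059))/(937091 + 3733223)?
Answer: 305762239/852332305 ≈ 0.35874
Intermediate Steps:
T(a) = (-1173 + a)/(-401 + a)
(1675408 + T(-1059))/(937091 + 3733223) = (1675408 + (-1173 - 1059)/(-401 - 1059))/(937091 + 3733223) = (1675408 - 2232/(-1460))/4670314 = (1675408 - 1/1460*(-2232))*(1/4670314) = (1675408 + 558/365)*(1/4670314) = (611524478/365)*(1/4670314) = 305762239/852332305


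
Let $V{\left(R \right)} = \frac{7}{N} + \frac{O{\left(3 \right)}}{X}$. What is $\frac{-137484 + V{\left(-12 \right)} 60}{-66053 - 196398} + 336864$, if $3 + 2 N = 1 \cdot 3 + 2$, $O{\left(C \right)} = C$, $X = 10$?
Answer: $\frac{12630061530}{37493} \approx 3.3686 \cdot 10^{5}$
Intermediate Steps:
$N = 1$ ($N = - \frac{3}{2} + \frac{1 \cdot 3 + 2}{2} = - \frac{3}{2} + \frac{3 + 2}{2} = - \frac{3}{2} + \frac{1}{2} \cdot 5 = - \frac{3}{2} + \frac{5}{2} = 1$)
$V{\left(R \right)} = \frac{73}{10}$ ($V{\left(R \right)} = \frac{7}{1} + \frac{3}{10} = 7 \cdot 1 + 3 \cdot \frac{1}{10} = 7 + \frac{3}{10} = \frac{73}{10}$)
$\frac{-137484 + V{\left(-12 \right)} 60}{-66053 - 196398} + 336864 = \frac{-137484 + \frac{73}{10} \cdot 60}{-66053 - 196398} + 336864 = \frac{-137484 + 438}{-262451} + 336864 = \left(-137046\right) \left(- \frac{1}{262451}\right) + 336864 = \frac{19578}{37493} + 336864 = \frac{12630061530}{37493}$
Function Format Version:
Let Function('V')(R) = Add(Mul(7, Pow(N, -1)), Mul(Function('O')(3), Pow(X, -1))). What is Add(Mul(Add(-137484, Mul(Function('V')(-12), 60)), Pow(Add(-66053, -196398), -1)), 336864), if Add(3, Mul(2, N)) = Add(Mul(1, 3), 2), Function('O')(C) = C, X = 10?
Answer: Rational(12630061530, 37493) ≈ 3.3686e+5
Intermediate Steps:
N = 1 (N = Add(Rational(-3, 2), Mul(Rational(1, 2), Add(Mul(1, 3), 2))) = Add(Rational(-3, 2), Mul(Rational(1, 2), Add(3, 2))) = Add(Rational(-3, 2), Mul(Rational(1, 2), 5)) = Add(Rational(-3, 2), Rational(5, 2)) = 1)
Function('V')(R) = Rational(73, 10) (Function('V')(R) = Add(Mul(7, Pow(1, -1)), Mul(3, Pow(10, -1))) = Add(Mul(7, 1), Mul(3, Rational(1, 10))) = Add(7, Rational(3, 10)) = Rational(73, 10))
Add(Mul(Add(-137484, Mul(Function('V')(-12), 60)), Pow(Add(-66053, -196398), -1)), 336864) = Add(Mul(Add(-137484, Mul(Rational(73, 10), 60)), Pow(Add(-66053, -196398), -1)), 336864) = Add(Mul(Add(-137484, 438), Pow(-262451, -1)), 336864) = Add(Mul(-137046, Rational(-1, 262451)), 336864) = Add(Rational(19578, 37493), 336864) = Rational(12630061530, 37493)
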